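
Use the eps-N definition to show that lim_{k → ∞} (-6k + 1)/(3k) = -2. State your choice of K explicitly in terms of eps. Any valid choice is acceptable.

Fix eps > 0. For k ≥ 1, |(-6k + 1)/(3k) + 2| = |3|/(3(3k)) = 3/(3(3k)).
Since 3k ≥ 3k for k ≥ 1, this is ≤ 3/(3·3k) = (1/3)/k.
So |(-6k + 1)/(3k) + 2| < eps whenever k > (1/3)/eps.
Take K = (1/3)/eps. If k > K then |(-6k + 1)/(3k) + 2| ≤ (1/3)/k < eps.

K = (1/3)/eps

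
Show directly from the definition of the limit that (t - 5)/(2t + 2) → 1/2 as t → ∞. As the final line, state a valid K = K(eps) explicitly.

K = 3/eps

Let eps > 0. We seek K > 0 such that t > K implies |(t - 5)/(2t + 2) − (1/2)| < eps.
(t - 5)/(2t + 2) − (1/2) = (2(t - 5) − (2t + 2)) / (2(2t + 2)) = -12/(2(2t + 2)).
For t > 0 we have 2t + 2 > 2t, so |(t - 5)/(2t + 2) − (1/2)| = 12/(2(2t + 2)) < 12/(2·2t) = 3/t.
Thus |(t - 5)/(2t + 2) − (1/2)| < eps whenever t > 3/eps.
Take K = 3/eps. If t > K then |(t - 5)/(2t + 2) − (1/2)| < 3/t < eps.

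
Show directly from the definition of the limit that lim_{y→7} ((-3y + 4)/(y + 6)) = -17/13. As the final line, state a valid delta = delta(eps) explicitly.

Let eps > 0. We want delta > 0 with 0 < |y − 7| < delta ⇒ |(-3y + 4)/(y + 6) + 17/13| < eps.
Combining over a common denominator, (-3y + 4)/(y + 6) + 17/13 = [(-3y + 4)·13 − (-17)·(y + 6)] / [13·(y + 6)] = -22(y − 7) / (13(y + 6)).
So |(-3y + 4)/(y + 6) + 17/13| = 22|y − 7| / (13·|y + 6|).
Require delta ≤ 13/2, so |y + 6| ≥ |13| − |y − 7| > 13 − 13/2 = 13/2.
Hence |(-3y + 4)/(y + 6) + 17/13| < 22|y − 7|/(13·(13/2)) = (44/169)|y − 7|, which is < eps once |y − 7| < (169/44)eps.
Take delta = min(13/2, (169/44)eps). Then 0 < |y − 7| < delta forces both bounds, so |(-3y + 4)/(y + 6) + 17/13| < eps.

delta = min(13/2, (169/44)eps)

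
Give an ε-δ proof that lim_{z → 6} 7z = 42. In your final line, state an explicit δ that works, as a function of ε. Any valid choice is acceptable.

δ = ε/7

Let ε > 0. We need δ > 0 so that 0 < |z − 6| < δ implies |(7z) − 42| < ε.
Since (7z) − 42 = 7(z − 6), we have |(7z) − 42| = 7|z − 6|.
Thus it suffices that |z − 6| < ε/7.
Take δ = ε/7. If 0 < |z − 6| < δ then |(7z) − 42| = 7|z − 6| < 7·(ε/7) = ε.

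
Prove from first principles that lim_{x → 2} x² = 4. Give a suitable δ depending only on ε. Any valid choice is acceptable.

Let ε > 0. We seek δ > 0 with 0 < |x − 2| < δ ⇒ |x² − 4| < ε.
Factor: x² − 4 = (x − 2)(x + 2), so |x² − 4| = |x − 2|·|x + 2|.
Restrict δ ≤ 1. Then |x − 2| < 1 gives |x| < 3, so by the triangle inequality |x + 2| ≤ 3 + 2 = 5.
Hence |x² − 4| ≤ 5|x − 2|, which is < ε once |x − 2| < ε/5.
Take δ = min(1, ε/5). If 0 < |x − 2| < δ then both bounds hold and |x² − 4| ≤ 5|x − 2| < 5·(ε/5) = ε.

δ = min(1, ε/5)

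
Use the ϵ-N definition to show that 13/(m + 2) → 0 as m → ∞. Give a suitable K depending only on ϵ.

K = 13/ϵ

Suppose ϵ > 0. For m ≥ 1, |13/(m + 2) − 0| = 13/(m + 2) ≤ 13/m.
We need 13/m < ϵ, i.e. m > 13/ϵ.
Take K = 13/ϵ. If m > K then |13/(m + 2)| ≤ 13/m < ϵ.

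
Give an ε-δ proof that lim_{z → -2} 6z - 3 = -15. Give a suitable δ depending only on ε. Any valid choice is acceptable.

Let ε > 0. We need δ > 0 so that 0 < |z + 2| < δ implies |(6z - 3) + 15| < ε.
|(6z - 3) + 15| = |6z + 12| = 6|z + 2|.
Thus it suffices that |z + 2| < ε/6.
Take δ = ε/6. If 0 < |z + 2| < δ then |(6z - 3) + 15| = 6|z + 2| < 6·(ε/6) = ε.

δ = ε/6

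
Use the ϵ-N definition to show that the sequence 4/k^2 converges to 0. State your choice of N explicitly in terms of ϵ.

Fix ϵ > 0. For k ≥ 1, |4/k^2 − 0| = 4/k^2.
4/k^2 < ϵ ⇔ k^2 > 4/ϵ ⇔ k > (4/ϵ)^{1/2}.
Take N = (4/ϵ)^{1/2}. Then k > N implies 4/k^2 < ϵ.

N = (4/ϵ)^{1/2}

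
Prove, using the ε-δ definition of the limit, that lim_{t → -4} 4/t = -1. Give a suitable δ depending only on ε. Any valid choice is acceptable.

δ = min(2, 2ε)

Suppose ε > 0. We seek δ > 0 such that 0 < |t + 4| < δ implies |4/t + 1| < ε.
|4/t + 1| = 4·|-4 − t|/(4·|t|) = 4|t + 4|/(4|t|).
Require δ ≤ 2 so that |t| > 4 − 2 = 2, hence 4|t| > 8.
Then |4/t + 1| < 4|t + 4|/8, which is < ε when |t + 4| < 2ε.
Take δ = min(2, 2ε). Then 0 < |t + 4| < δ gives both |t + 4| < 2 and |t + 4| < 2ε, so |4/t + 1| < ε.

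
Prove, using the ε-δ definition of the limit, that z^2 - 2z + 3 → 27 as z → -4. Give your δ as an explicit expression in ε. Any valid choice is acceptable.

Let ε > 0 be given. We want δ > 0 such that 0 < |z + 4| < δ implies |(z^2 - 2z + 3) − 27| < ε.
(z^2 - 2z + 3) − 27 = z^2 - 2z - 24 = (z + 4)(z - 6).
So |(z^2 - 2z + 3) − 27| = |z + 4|·|z - 6|.
Assume first that |z + 4| < 1, so |z| < 5. Then |z - 6| ≤ 5 + 6 = 11.
Hence |(z^2 - 2z + 3) − 27| ≤ 11|z + 4| < ε provided |z + 4| < ε/11.
Choosing δ = min(1, ε/11) ensures both conditions, hence |(z^2 - 2z + 3) − 27| < ε.

δ = min(1, ε/11)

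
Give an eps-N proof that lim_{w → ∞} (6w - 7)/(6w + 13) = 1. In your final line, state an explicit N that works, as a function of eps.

N = (10/3)/eps

Let eps > 0. We seek N > 0 such that w > N implies |(6w - 7)/(6w + 13) − 1| < eps.
(6w - 7)/(6w + 13) − 1 = (6(6w - 7) − 6(6w + 13)) / (6(6w + 13)) = -120/(6(6w + 13)).
For w > 0 we have 6w + 13 > 6w, so |(6w - 7)/(6w + 13) − 1| = 120/(6(6w + 13)) < 120/(6·6w) = (10/3)/w.
Thus |(6w - 7)/(6w + 13) − 1| < eps whenever w > (10/3)/eps.
Take N = (10/3)/eps. If w > N then |(6w - 7)/(6w + 13) − 1| < (10/3)/w < eps.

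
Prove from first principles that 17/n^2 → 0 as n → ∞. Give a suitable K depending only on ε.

K = (17/ε)^{1/2}

Suppose ε > 0. For n ≥ 1, |17/n^2 − 0| = 17/n^2.
17/n^2 < ε ⇔ n^2 > 17/ε ⇔ n > (17/ε)^{1/2}.
Take K = (17/ε)^{1/2}. Then n > K implies 17/n^2 < ε.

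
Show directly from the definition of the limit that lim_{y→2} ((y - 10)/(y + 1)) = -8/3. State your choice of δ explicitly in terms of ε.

δ = min(3/2, (9/22)ε)

Let ε > 0. We want δ > 0 with 0 < |y − 2| < δ ⇒ |(y - 10)/(y + 1) + 8/3| < ε.
Combining over a common denominator, (y - 10)/(y + 1) + 8/3 = [(y - 10)·3 − (-8)·(y + 1)] / [3·(y + 1)] = 11(y − 2) / (3(y + 1)).
So |(y - 10)/(y + 1) + 8/3| = 11|y − 2| / (3·|y + 1|).
Require δ ≤ 3/2, so |y + 1| ≥ |3| − |y − 2| > 3 − 3/2 = 3/2.
Hence |(y - 10)/(y + 1) + 8/3| < 11|y − 2|/(3·(3/2)) = (22/9)|y − 2|, which is < ε once |y − 2| < (9/22)ε.
Take δ = min(3/2, (9/22)ε). Then 0 < |y − 2| < δ forces both bounds, so |(y - 10)/(y + 1) + 8/3| < ε.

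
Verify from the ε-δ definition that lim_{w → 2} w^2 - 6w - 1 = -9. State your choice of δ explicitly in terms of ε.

Suppose ε > 0. We want δ > 0 such that 0 < |w − 2| < δ implies |(w^2 - 6w - 1) + 9| < ε.
(w^2 - 6w - 1) + 9 = w^2 - 6w + 8 = (w − 2)(w - 4).
So |(w^2 - 6w - 1) + 9| = |w − 2|·|w - 4|.
Require δ ≤ 1. Then |w − 2| < 1 gives |w| < 3, and by the triangle inequality |w - 4| ≤ 3 + 4 = 7.
Hence |(w^2 - 6w - 1) + 9| ≤ 7|w − 2| < ε provided |w − 2| < ε/7.
Take δ = min(1, ε/7). Then 0 < |w − 2| < δ gives both |w − 2| < 1 and |w − 2| < ε/7, so |(w^2 - 6w - 1) + 9| < ε.

δ = min(1, ε/7)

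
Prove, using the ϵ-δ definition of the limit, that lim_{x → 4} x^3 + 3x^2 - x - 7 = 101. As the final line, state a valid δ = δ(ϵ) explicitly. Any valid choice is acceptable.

δ = min(2, ϵ/105)

Let ϵ > 0. We want δ > 0 such that 0 < |x − 4| < δ implies |(x^3 + 3x^2 - x - 7) − 101| < ϵ.
(x^3 + 3x^2 - x - 7) − 101 = x^3 + 3x^2 - x - 108 = (x − 4)(x^2 + 7x + 27).
So |(x^3 + 3x^2 - x - 7) − 101| = |x − 4|·|x^2 + 7x + 27|.
Require δ ≤ 2. Then |x − 4| < 2 gives |x| < 6, and by the triangle inequality |x^2 + 7x + 27| ≤ 6^2 + 7·6 + 27 = 105.
Hence |(x^3 + 3x^2 - x - 7) − 101| ≤ 105|x − 4| < ϵ provided |x − 4| < ϵ/105.
Choosing δ = min(2, ϵ/105) ensures both conditions, hence |(x^3 + 3x^2 - x - 7) − 101| < ϵ.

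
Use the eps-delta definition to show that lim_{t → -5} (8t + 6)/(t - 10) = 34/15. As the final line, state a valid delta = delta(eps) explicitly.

delta = min(15/2, (225/172)eps)

Fix eps > 0. We want delta > 0 with 0 < |t + 5| < delta ⇒ |(8t + 6)/(t - 10) − (34/15)| < eps.
Combining over a common denominator, (8t + 6)/(t - 10) − (34/15) = [(8t + 6)·(-15) − (-34)·(t - 10)] / [(-15)·(t - 10)] = -86(t + 5) / ((-15)(t - 10)).
So |(8t + 6)/(t - 10) − (34/15)| = 86|t + 5| / (15·|t − 10|).
Require delta ≤ 15/2, so |t − 10| ≥ |-15| − |t + 5| > 15 − 15/2 = 15/2.
Hence |(8t + 6)/(t - 10) − (34/15)| < 86|t + 5|/(15·(15/2)) = (172/225)|t + 5|, which is < eps once |t + 5| < (225/172)eps.
Take delta = min(15/2, (225/172)eps). Then 0 < |t + 5| < delta forces both bounds, so |(8t + 6)/(t - 10) − (34/15)| < eps.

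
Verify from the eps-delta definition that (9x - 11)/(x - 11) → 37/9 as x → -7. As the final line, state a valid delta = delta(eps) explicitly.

delta = min(9, (81/44)eps)

Suppose eps > 0. We want delta > 0 with 0 < |x + 7| < delta ⇒ |(9x - 11)/(x - 11) − (37/9)| < eps.
Combining over a common denominator, (9x - 11)/(x - 11) − (37/9) = [(9x - 11)·(-18) − (-74)·(x - 11)] / [(-18)·(x - 11)] = -88(x + 7) / ((-18)(x - 11)).
So |(9x - 11)/(x - 11) − (37/9)| = 88|x + 7| / (18·|x − 11|).
Restrict delta ≤ 9. Then |x + 7| < 9 gives |x − 11| = |(x + 7) + (-18)| ≥ 18 − 9 = 9.
Hence |(9x - 11)/(x - 11) − (37/9)| < 88|x + 7|/(18·9) = (44/81)|x + 7|, which is < eps once |x + 7| < (81/44)eps.
Take delta = min(9, (81/44)eps). Then 0 < |x + 7| < delta forces both bounds, so |(9x - 11)/(x - 11) − (37/9)| < eps.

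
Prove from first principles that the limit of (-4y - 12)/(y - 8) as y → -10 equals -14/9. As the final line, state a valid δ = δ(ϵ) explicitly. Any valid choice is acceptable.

δ = min(9, (81/22)ϵ)

Suppose ϵ > 0. We want δ > 0 with 0 < |y + 10| < δ ⇒ |(-4y - 12)/(y - 8) + 14/9| < ϵ.
Combining over a common denominator, (-4y - 12)/(y - 8) + 14/9 = [(-4y - 12)·(-18) − 28·(y - 8)] / [(-18)·(y - 8)] = 44(y + 10) / ((-18)(y - 8)).
So |(-4y - 12)/(y - 8) + 14/9| = 44|y + 10| / (18·|y − 8|).
Require δ ≤ 9, so |y − 8| ≥ |-18| − |y + 10| > 18 − 9 = 9.
Hence |(-4y - 12)/(y - 8) + 14/9| < 44|y + 10|/(18·9) = (22/81)|y + 10|, which is < ϵ once |y + 10| < (81/22)ϵ.
Take δ = min(9, (81/22)ϵ). Then 0 < |y + 10| < δ forces both bounds, so |(-4y - 12)/(y - 8) + 14/9| < ϵ.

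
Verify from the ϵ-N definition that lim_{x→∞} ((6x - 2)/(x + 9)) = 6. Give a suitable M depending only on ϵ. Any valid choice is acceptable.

Suppose ϵ > 0. We seek M > 0 such that x > M implies |(6x - 2)/(x + 9) − 6| < ϵ.
(6x - 2)/(x + 9) − 6 = ((6x - 2) − 6(x + 9)) / ((x + 9)) = -56/((x + 9)).
For x > 0 we have x + 9 > x, so |(6x - 2)/(x + 9) − 6| = 56/((x + 9)) < 56/(x) = 56/x.
Thus |(6x - 2)/(x + 9) − 6| < ϵ whenever x > 56/ϵ.
Take M = 56/ϵ. If x > M then |(6x - 2)/(x + 9) − 6| < 56/x < ϵ.

M = 56/ϵ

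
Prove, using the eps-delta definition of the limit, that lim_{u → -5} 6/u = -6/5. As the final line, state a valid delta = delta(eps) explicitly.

Let eps > 0 be given. We seek delta > 0 such that 0 < |u + 5| < delta implies |6/u + 6/5| < eps.
|6/u + 6/5| = 6·|-5 − u|/(5·|u|) = 6|u + 5|/(5|u|).
Restrict delta ≤ 5/2. Then |u + 5| < 5/2 gives |u| > 5/2, so 5|u| > 25/2.
Then |6/u + 6/5| < 6|u + 5|/(25/2), which is < eps when |u + 5| < (25/12)eps.
Take delta = min(5/2, (25/12)eps). Then 0 < |u + 5| < delta gives both |u + 5| < 5/2 and |u + 5| < (25/12)eps, so |6/u + 6/5| < eps.

delta = min(5/2, (25/12)eps)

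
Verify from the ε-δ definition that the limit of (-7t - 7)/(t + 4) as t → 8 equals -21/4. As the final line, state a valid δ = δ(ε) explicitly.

Let ε > 0 be given. We want δ > 0 with 0 < |t − 8| < δ ⇒ |(-7t - 7)/(t + 4) + 21/4| < ε.
Combining over a common denominator, (-7t - 7)/(t + 4) + 21/4 = [(-7t - 7)·12 − (-63)·(t + 4)] / [12·(t + 4)] = -21(t − 8) / (12(t + 4)).
So |(-7t - 7)/(t + 4) + 21/4| = 21|t − 8| / (12·|t + 4|).
Require δ ≤ 6, so |t + 4| ≥ |12| − |t − 8| > 12 − 6 = 6.
Hence |(-7t - 7)/(t + 4) + 21/4| < 21|t − 8|/(12·6) = (7/24)|t − 8|, which is < ε once |t − 8| < (24/7)ε.
Take δ = min(6, (24/7)ε). Then 0 < |t − 8| < δ forces both bounds, so |(-7t - 7)/(t + 4) + 21/4| < ε.

δ = min(6, (24/7)ε)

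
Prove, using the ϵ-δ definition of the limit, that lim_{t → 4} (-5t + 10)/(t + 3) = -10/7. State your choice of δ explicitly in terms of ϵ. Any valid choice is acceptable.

Let ϵ > 0 be given. We want δ > 0 with 0 < |t − 4| < δ ⇒ |(-5t + 10)/(t + 3) + 10/7| < ϵ.
Combining over a common denominator, (-5t + 10)/(t + 3) + 10/7 = [(-5t + 10)·7 − (-10)·(t + 3)] / [7·(t + 3)] = -25(t − 4) / (7(t + 3)).
So |(-5t + 10)/(t + 3) + 10/7| = 25|t − 4| / (7·|t + 3|).
Restrict δ ≤ 7/2. Then |t − 4| < 7/2 gives |t + 3| = |(t − 4) + 7| ≥ 7 − 7/2 = 7/2.
Hence |(-5t + 10)/(t + 3) + 10/7| < 25|t − 4|/(7·(7/2)) = (50/49)|t − 4|, which is < ϵ once |t − 4| < (49/50)ϵ.
Take δ = min(7/2, (49/50)ϵ). Then 0 < |t − 4| < δ forces both bounds, so |(-5t + 10)/(t + 3) + 10/7| < ϵ.

δ = min(7/2, (49/50)ϵ)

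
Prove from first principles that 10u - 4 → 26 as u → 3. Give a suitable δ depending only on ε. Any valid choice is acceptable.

δ = ε/10

Let ε > 0. We need δ > 0 so that 0 < |u − 3| < δ implies |(10u - 4) − 26| < ε.
|(10u - 4) − 26| = |10u - 30| = 10|u − 3|.
So 10|u − 3| < ε exactly when |u − 3| < ε/10.
Take δ = ε/10. If 0 < |u − 3| < δ then |(10u - 4) − 26| = 10|u − 3| < 10·(ε/10) = ε.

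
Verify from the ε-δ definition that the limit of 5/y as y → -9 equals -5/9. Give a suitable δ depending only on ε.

δ = min(9/2, (81/10)ε)

Let ε > 0. We seek δ > 0 such that 0 < |y + 9| < δ implies |5/y + 5/9| < ε.
|5/y + 5/9| = 5·|-9 − y|/(9·|y|) = 5|y + 9|/(9|y|).
Restrict δ ≤ 9/2. Then |y + 9| < 9/2 gives |y| > 9/2, so 9|y| > 81/2.
Then |5/y + 5/9| < 5|y + 9|/(81/2), which is < ε when |y + 9| < (81/10)ε.
Take δ = min(9/2, (81/10)ε). Then 0 < |y + 9| < δ gives both |y + 9| < 9/2 and |y + 9| < (81/10)ε, so |5/y + 5/9| < ε.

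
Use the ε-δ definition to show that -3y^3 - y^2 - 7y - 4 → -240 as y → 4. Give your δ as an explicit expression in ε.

Let ε > 0. We want δ > 0 such that 0 < |y − 4| < δ implies |(-3y^3 - y^2 - 7y - 4) + 240| < ε.
(-3y^3 - y^2 - 7y - 4) + 240 = -3y^3 - y^2 - 7y + 236 = (y − 4)(-3y^2 - 13y - 59).
So |(-3y^3 - y^2 - 7y - 4) + 240| = |y − 4|·|-3y^2 - 13y - 59|.
Require δ ≤ 1. Then |y − 4| < 1 gives |y| < 5, and by the triangle inequality |-3y^2 - 13y - 59| ≤ 3·5^2 + 13·5 + 59 = 199.
Hence |(-3y^3 - y^2 - 7y - 4) + 240| ≤ 199|y − 4| < ε provided |y − 4| < ε/199.
Take δ = min(1, ε/199). Then 0 < |y − 4| < δ gives both |y − 4| < 1 and |y − 4| < ε/199, so |(-3y^3 - y^2 - 7y - 4) + 240| < ε.

δ = min(1, ε/199)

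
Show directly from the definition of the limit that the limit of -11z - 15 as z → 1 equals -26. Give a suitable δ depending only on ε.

δ = ε/11

Let ε > 0. We need δ > 0 so that 0 < |z − 1| < δ implies |(-11z - 15) + 26| < ε.
|(-11z - 15) + 26| = |-11z + 11| = 11|z − 1|.
Thus it suffices that |z − 1| < ε/11.
Take δ = ε/11. If 0 < |z − 1| < δ then |(-11z - 15) + 26| = 11|z − 1| < 11·(ε/11) = ε.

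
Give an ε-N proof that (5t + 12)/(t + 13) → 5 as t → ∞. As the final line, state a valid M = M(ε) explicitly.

M = 53/ε

Let ε > 0 be given. We seek M > 0 such that t > M implies |(5t + 12)/(t + 13) − 5| < ε.
(5t + 12)/(t + 13) − 5 = ((5t + 12) − 5(t + 13)) / ((t + 13)) = -53/((t + 13)).
For t > 0 we have t + 13 > t, so |(5t + 12)/(t + 13) − 5| = 53/((t + 13)) < 53/(t) = 53/t.
Thus |(5t + 12)/(t + 13) − 5| < ε whenever t > 53/ε.
Take M = 53/ε. If t > M then |(5t + 12)/(t + 13) − 5| < 53/t < ε.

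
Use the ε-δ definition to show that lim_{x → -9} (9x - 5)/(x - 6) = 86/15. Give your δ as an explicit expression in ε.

Suppose ε > 0. We want δ > 0 with 0 < |x + 9| < δ ⇒ |(9x - 5)/(x - 6) − (86/15)| < ε.
Combining over a common denominator, (9x - 5)/(x - 6) − (86/15) = [(9x - 5)·(-15) − (-86)·(x - 6)] / [(-15)·(x - 6)] = -49(x + 9) / ((-15)(x - 6)).
So |(9x - 5)/(x - 6) − (86/15)| = 49|x + 9| / (15·|x − 6|).
Require δ ≤ 15/2, so |x − 6| ≥ |-15| − |x + 9| > 15 − 15/2 = 15/2.
Hence |(9x - 5)/(x - 6) − (86/15)| < 49|x + 9|/(15·(15/2)) = (98/225)|x + 9|, which is < ε once |x + 9| < (225/98)ε.
Take δ = min(15/2, (225/98)ε). Then 0 < |x + 9| < δ forces both bounds, so |(9x - 5)/(x - 6) − (86/15)| < ε.

δ = min(15/2, (225/98)ε)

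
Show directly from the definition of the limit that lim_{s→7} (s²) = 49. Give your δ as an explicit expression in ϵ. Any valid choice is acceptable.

Fix ϵ > 0. We seek δ > 0 with 0 < |s − 7| < δ ⇒ |s² − 49| < ϵ.
Factor: s² − 49 = (s − 7)(s + 7), so |s² − 49| = |s − 7|·|s + 7|.
Impose δ ≤ 1 so that |s| < 8; then |s + 7| ≤ 15.
Hence |s² − 49| ≤ 15|s − 7|, which is < ϵ once |s − 7| < ϵ/15.
Take δ = min(1, ϵ/15). If 0 < |s − 7| < δ then both bounds hold and |s² − 49| ≤ 15|s − 7| < 15·(ϵ/15) = ϵ.

δ = min(1, ϵ/15)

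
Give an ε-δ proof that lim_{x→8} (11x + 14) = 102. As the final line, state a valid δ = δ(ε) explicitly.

δ = ε/11

Let ε > 0. We need δ > 0 so that 0 < |x − 8| < δ implies |(11x + 14) − 102| < ε.
Since (11x + 14) − 102 = 11(x − 8), we have |(11x + 14) − 102| = 11|x − 8|.
Thus it suffices that |x − 8| < ε/11.
Take δ = ε/11. If 0 < |x − 8| < δ then |(11x + 14) − 102| = 11|x − 8| < 11·(ε/11) = ε.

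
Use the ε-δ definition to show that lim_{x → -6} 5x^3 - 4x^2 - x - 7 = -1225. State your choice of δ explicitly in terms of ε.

Let ε > 0. We want δ > 0 such that 0 < |x + 6| < δ implies |(5x^3 - 4x^2 - x - 7) + 1225| < ε.
(5x^3 - 4x^2 - x - 7) + 1225 = 5x^3 - 4x^2 - x + 1218 = (x + 6)(5x^2 - 34x + 203).
So |(5x^3 - 4x^2 - x - 7) + 1225| = |x + 6|·|5x^2 - 34x + 203|.
Require δ ≤ 1. Then |x + 6| < 1 gives |x| < 7, and by the triangle inequality |5x^2 - 34x + 203| ≤ 5·7^2 + 34·7 + 203 = 686.
Hence |(5x^3 - 4x^2 - x - 7) + 1225| ≤ 686|x + 6| < ε provided |x + 6| < ε/686.
Choosing δ = min(1, ε/686) ensures both conditions, hence |(5x^3 - 4x^2 - x - 7) + 1225| < ε.

δ = min(1, ε/686)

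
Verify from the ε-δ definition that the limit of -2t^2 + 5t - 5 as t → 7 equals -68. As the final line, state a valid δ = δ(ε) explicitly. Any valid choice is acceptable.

δ = min(1, ε/25)

Suppose ε > 0. We want δ > 0 such that 0 < |t − 7| < δ implies |(-2t^2 + 5t - 5) + 68| < ε.
(-2t^2 + 5t - 5) + 68 = -2t^2 + 5t + 63 = (t − 7)(-2t - 9).
So |(-2t^2 + 5t - 5) + 68| = |t − 7|·|-2t - 9|.
Require δ ≤ 1. Then |t − 7| < 1 gives |t| < 8, and by the triangle inequality |-2t - 9| ≤ 2·8 + 9 = 25.
Hence |(-2t^2 + 5t - 5) + 68| ≤ 25|t − 7| < ε provided |t − 7| < ε/25.
Choosing δ = min(1, ε/25) ensures both conditions, hence |(-2t^2 + 5t - 5) + 68| < ε.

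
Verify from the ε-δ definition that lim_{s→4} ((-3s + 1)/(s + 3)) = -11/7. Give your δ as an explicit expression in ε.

δ = min(7/2, (49/20)ε)

Let ε > 0 be given. We want δ > 0 with 0 < |s − 4| < δ ⇒ |(-3s + 1)/(s + 3) + 11/7| < ε.
Combining over a common denominator, (-3s + 1)/(s + 3) + 11/7 = [(-3s + 1)·7 − (-11)·(s + 3)] / [7·(s + 3)] = -10(s − 4) / (7(s + 3)).
So |(-3s + 1)/(s + 3) + 11/7| = 10|s − 4| / (7·|s + 3|).
Require δ ≤ 7/2, so |s + 3| ≥ |7| − |s − 4| > 7 − 7/2 = 7/2.
Hence |(-3s + 1)/(s + 3) + 11/7| < 10|s − 4|/(7·(7/2)) = (20/49)|s − 4|, which is < ε once |s − 4| < (49/20)ε.
Take δ = min(7/2, (49/20)ε). Then 0 < |s − 4| < δ forces both bounds, so |(-3s + 1)/(s + 3) + 11/7| < ε.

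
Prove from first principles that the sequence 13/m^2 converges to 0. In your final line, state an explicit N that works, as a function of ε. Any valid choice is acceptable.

Let ε > 0 be given. For m ≥ 1, |13/m^2 − 0| = 13/m^2.
13/m^2 < ε ⇔ m^2 > 13/ε ⇔ m > (13/ε)^{1/2}.
Take N = (13/ε)^{1/2}. Then m > N implies 13/m^2 < ε.

N = (13/ε)^{1/2}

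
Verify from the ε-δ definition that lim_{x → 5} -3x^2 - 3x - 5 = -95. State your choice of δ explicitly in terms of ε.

Suppose ε > 0. We want δ > 0 such that 0 < |x − 5| < δ implies |(-3x^2 - 3x - 5) + 95| < ε.
(-3x^2 - 3x - 5) + 95 = -3x^2 - 3x + 90 = (x − 5)(-3x - 18).
So |(-3x^2 - 3x - 5) + 95| = |x − 5|·|-3x - 18|.
Require δ ≤ 2. Then |x − 5| < 2 gives |x| < 7, and by the triangle inequality |-3x - 18| ≤ 3·7 + 18 = 39.
Hence |(-3x^2 - 3x - 5) + 95| ≤ 39|x − 5| < ε provided |x − 5| < ε/39.
Choosing δ = min(2, ε/39) ensures both conditions, hence |(-3x^2 - 3x - 5) + 95| < ε.

δ = min(2, ε/39)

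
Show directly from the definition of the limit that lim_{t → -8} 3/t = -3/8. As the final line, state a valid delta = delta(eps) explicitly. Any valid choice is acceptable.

Fix eps > 0. We seek delta > 0 such that 0 < |t + 8| < delta implies |3/t + 3/8| < eps.
|3/t + 3/8| = 3·|-8 − t|/(8·|t|) = 3|t + 8|/(8|t|).
Require delta ≤ 4 so that |t| > 8 − 4 = 4, hence 8|t| > 32.
Then |3/t + 3/8| < 3|t + 8|/32, which is < eps when |t + 8| < (32/3)eps.
Take delta = min(4, (32/3)eps). Then 0 < |t + 8| < delta gives both |t + 8| < 4 and |t + 8| < (32/3)eps, so |3/t + 3/8| < eps.

delta = min(4, (32/3)eps)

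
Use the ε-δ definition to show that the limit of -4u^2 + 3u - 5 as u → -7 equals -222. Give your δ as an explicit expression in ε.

Suppose ε > 0. We want δ > 0 such that 0 < |u + 7| < δ implies |(-4u^2 + 3u - 5) + 222| < ε.
(-4u^2 + 3u - 5) + 222 = -4u^2 + 3u + 217 = (u + 7)(-4u + 31).
So |(-4u^2 + 3u - 5) + 222| = |u + 7|·|-4u + 31|.
Assume first that |u + 7| < 1, so |u| < 8. Then |-4u + 31| ≤ 4·8 + 31 = 63.
Hence |(-4u^2 + 3u - 5) + 222| ≤ 63|u + 7| < ε provided |u + 7| < ε/63.
Take δ = min(1, ε/63). Then 0 < |u + 7| < δ gives both |u + 7| < 1 and |u + 7| < ε/63, so |(-4u^2 + 3u - 5) + 222| < ε.

δ = min(1, ε/63)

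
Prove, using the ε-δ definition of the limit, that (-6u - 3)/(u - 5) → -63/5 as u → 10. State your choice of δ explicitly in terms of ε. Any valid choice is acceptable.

Fix ε > 0. We want δ > 0 with 0 < |u − 10| < δ ⇒ |(-6u - 3)/(u - 5) + 63/5| < ε.
Combining over a common denominator, (-6u - 3)/(u - 5) + 63/5 = [(-6u - 3)·5 − (-63)·(u - 5)] / [5·(u - 5)] = 33(u − 10) / (5(u - 5)).
So |(-6u - 3)/(u - 5) + 63/5| = 33|u − 10| / (5·|u − 5|).
Require δ ≤ 5/2, so |u − 5| ≥ |5| − |u − 10| > 5 − 5/2 = 5/2.
Hence |(-6u - 3)/(u - 5) + 63/5| < 33|u − 10|/(5·(5/2)) = (66/25)|u − 10|, which is < ε once |u − 10| < (25/66)ε.
Take δ = min(5/2, (25/66)ε). Then 0 < |u − 10| < δ forces both bounds, so |(-6u - 3)/(u - 5) + 63/5| < ε.

δ = min(5/2, (25/66)ε)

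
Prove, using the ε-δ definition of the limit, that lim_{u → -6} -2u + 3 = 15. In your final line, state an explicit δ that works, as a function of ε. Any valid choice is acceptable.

Let ε > 0. We need δ > 0 so that 0 < |u + 6| < δ implies |(-2u + 3) − 15| < ε.
Since (-2u + 3) − 15 = -2(u + 6), we have |(-2u + 3) − 15| = 2|u + 6|.
So 2|u + 6| < ε exactly when |u + 6| < ε/2.
Take δ = ε/2. If 0 < |u + 6| < δ then |(-2u + 3) − 15| = 2|u + 6| < 2·(ε/2) = ε.

δ = ε/2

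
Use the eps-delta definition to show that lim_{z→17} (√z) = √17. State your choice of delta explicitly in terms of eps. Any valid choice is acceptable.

Suppose eps > 0. We want delta > 0 such that 0 < |z − 17| < delta implies |√z − √17| < eps.
Multiplying by the conjugate, |√z − √17| = |z − 17|/(√z + √17).
Restrict delta ≤ 17 so that |z − 17| < 17 forces z > 0, and then √z + √17 > √17.
Hence |√z − √17| < |z − 17|/√17, which is < eps once |z − 17| < √17·eps.
Take delta = min(17, √17·eps). If 0 < |z − 17| < delta then z > 0 and |√z − √17| < |z − 17|/√17 < eps.

delta = min(17, √17·eps)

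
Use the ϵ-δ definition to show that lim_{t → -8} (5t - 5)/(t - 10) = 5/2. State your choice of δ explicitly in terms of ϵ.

δ = min(9, (18/5)ϵ)

Let ϵ > 0. We want δ > 0 with 0 < |t + 8| < δ ⇒ |(5t - 5)/(t - 10) − (5/2)| < ϵ.
Combining over a common denominator, (5t - 5)/(t - 10) − (5/2) = [(5t - 5)·(-18) − (-45)·(t - 10)] / [(-18)·(t - 10)] = -45(t + 8) / ((-18)(t - 10)).
So |(5t - 5)/(t - 10) − (5/2)| = 45|t + 8| / (18·|t − 10|).
Restrict δ ≤ 9. Then |t + 8| < 9 gives |t − 10| = |(t + 8) + (-18)| ≥ 18 − 9 = 9.
Hence |(5t - 5)/(t - 10) − (5/2)| < 45|t + 8|/(18·9) = (5/18)|t + 8|, which is < ϵ once |t + 8| < (18/5)ϵ.
Take δ = min(9, (18/5)ϵ). Then 0 < |t + 8| < δ forces both bounds, so |(5t - 5)/(t - 10) − (5/2)| < ϵ.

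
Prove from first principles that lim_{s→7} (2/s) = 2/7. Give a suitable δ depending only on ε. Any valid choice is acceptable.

δ = min(7/2, (49/4)ε)

Suppose ε > 0. We seek δ > 0 such that 0 < |s − 7| < δ implies |2/s − (2/7)| < ε.
|2/s − (2/7)| = 2·|7 − s|/(7·|s|) = 2|s − 7|/(7|s|).
Restrict δ ≤ 7/2. Then |s − 7| < 7/2 gives |s| > 7/2, so 7|s| > 49/2.
Then |2/s − (2/7)| < 2|s − 7|/(49/2), which is < ε when |s − 7| < (49/4)ε.
Take δ = min(7/2, (49/4)ε). Then 0 < |s − 7| < δ gives both |s − 7| < 7/2 and |s − 7| < (49/4)ε, so |2/s − (2/7)| < ε.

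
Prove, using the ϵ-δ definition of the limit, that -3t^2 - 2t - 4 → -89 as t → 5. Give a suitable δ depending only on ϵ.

Suppose ϵ > 0. We want δ > 0 such that 0 < |t − 5| < δ implies |(-3t^2 - 2t - 4) + 89| < ϵ.
(-3t^2 - 2t - 4) + 89 = -3t^2 - 2t + 85 = (t − 5)(-3t - 17).
So |(-3t^2 - 2t - 4) + 89| = |t − 5|·|-3t - 17|.
Require δ ≤ 1. Then |t − 5| < 1 gives |t| < 6, and by the triangle inequality |-3t - 17| ≤ 3·6 + 17 = 35.
Hence |(-3t^2 - 2t - 4) + 89| ≤ 35|t − 5| < ϵ provided |t − 5| < ϵ/35.
Choosing δ = min(1, ϵ/35) ensures both conditions, hence |(-3t^2 - 2t - 4) + 89| < ϵ.

δ = min(1, ϵ/35)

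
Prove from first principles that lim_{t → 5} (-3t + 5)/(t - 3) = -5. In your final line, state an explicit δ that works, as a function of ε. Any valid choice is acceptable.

Fix ε > 0. We want δ > 0 with 0 < |t − 5| < δ ⇒ |(-3t + 5)/(t - 3) + 5| < ε.
Combining over a common denominator, (-3t + 5)/(t - 3) + 5 = [(-3t + 5)·2 − (-10)·(t - 3)] / [2·(t - 3)] = 4(t − 5) / (2(t - 3)).
So |(-3t + 5)/(t - 3) + 5| = 4|t − 5| / (2·|t − 3|).
Require δ ≤ 1, so |t − 3| ≥ |2| − |t − 5| > 2 − 1 = 1.
Hence |(-3t + 5)/(t - 3) + 5| < 4|t − 5|/(2·1) = 2|t − 5|, which is < ε once |t − 5| < (1/2)ε.
Take δ = min(1, (1/2)ε). Then 0 < |t − 5| < δ forces both bounds, so |(-3t + 5)/(t - 3) + 5| < ε.

δ = min(1, (1/2)ε)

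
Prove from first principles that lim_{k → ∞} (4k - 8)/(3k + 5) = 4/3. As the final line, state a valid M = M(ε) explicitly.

Let ε > 0 be given. For k ≥ 1, |(4k - 8)/(3k + 5) − (4/3)| = |-44|/(3(3k + 5)) = 44/(3(3k + 5)).
Since 3k + 5 ≥ 3k for k ≥ 1, this is ≤ 44/(3·3k) = (44/9)/k.
So |(4k - 8)/(3k + 5) − (4/3)| < ε whenever k > (44/9)/ε.
Take M = (44/9)/ε. If k > M then |(4k - 8)/(3k + 5) − (4/3)| ≤ (44/9)/k < ε.

M = (44/9)/ε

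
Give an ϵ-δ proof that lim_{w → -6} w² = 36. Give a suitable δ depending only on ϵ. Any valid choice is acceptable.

Let ϵ > 0 be given. We seek δ > 0 with 0 < |w + 6| < δ ⇒ |w² − 36| < ϵ.
Factor: w² − 36 = (w + 6)(w - 6), so |w² − 36| = |w + 6|·|w - 6|.
Impose δ ≤ 1 so that |w| < 7; then |w - 6| ≤ 13.
Hence |w² − 36| ≤ 13|w + 6|, which is < ϵ once |w + 6| < ϵ/13.
Take δ = min(1, ϵ/13). If 0 < |w + 6| < δ then both bounds hold and |w² − 36| ≤ 13|w + 6| < 13·(ϵ/13) = ϵ.

δ = min(1, ϵ/13)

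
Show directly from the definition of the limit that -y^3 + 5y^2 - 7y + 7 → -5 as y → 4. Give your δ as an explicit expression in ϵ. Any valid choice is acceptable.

δ = min(2, ϵ/45)

Let ϵ > 0. We want δ > 0 such that 0 < |y − 4| < δ implies |(-y^3 + 5y^2 - 7y + 7) + 5| < ϵ.
(-y^3 + 5y^2 - 7y + 7) + 5 = -y^3 + 5y^2 - 7y + 12 = (y − 4)(-y^2 + y - 3).
So |(-y^3 + 5y^2 - 7y + 7) + 5| = |y − 4|·|-y^2 + y - 3|.
Assume first that |y − 4| < 2, so |y| < 6. Then |-y^2 + y - 3| ≤ 6^2 + 6 + 3 = 45.
Hence |(-y^3 + 5y^2 - 7y + 7) + 5| ≤ 45|y − 4| < ϵ provided |y − 4| < ϵ/45.
Take δ = min(2, ϵ/45). Then 0 < |y − 4| < δ gives both |y − 4| < 2 and |y − 4| < ϵ/45, so |(-y^3 + 5y^2 - 7y + 7) + 5| < ϵ.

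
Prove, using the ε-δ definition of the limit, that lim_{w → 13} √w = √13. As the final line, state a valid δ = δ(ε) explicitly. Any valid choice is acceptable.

Let ε > 0 be given. We want δ > 0 such that 0 < |w − 13| < δ implies |√w − √13| < ε.
Multiplying by the conjugate, |√w − √13| = |w − 13|/(√w + √13).
Restrict δ ≤ 13 so that |w − 13| < 13 forces w > 0, and then √w + √13 > √13.
Hence |√w − √13| < |w − 13|/√13, which is < ε once |w − 13| < √13·ε.
Take δ = min(13, √13·ε). If 0 < |w − 13| < δ then w > 0 and |√w − √13| < |w − 13|/√13 < ε.

δ = min(13, √13·ε)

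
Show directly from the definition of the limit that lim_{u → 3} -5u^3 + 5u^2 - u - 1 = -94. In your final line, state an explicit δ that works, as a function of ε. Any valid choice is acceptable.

Let ε > 0 be given. We want δ > 0 such that 0 < |u − 3| < δ implies |(-5u^3 + 5u^2 - u - 1) + 94| < ε.
(-5u^3 + 5u^2 - u - 1) + 94 = -5u^3 + 5u^2 - u + 93 = (u − 3)(-5u^2 - 10u - 31).
So |(-5u^3 + 5u^2 - u - 1) + 94| = |u − 3|·|-5u^2 - 10u - 31|.
Require δ ≤ 1. Then |u − 3| < 1 gives |u| < 4, and by the triangle inequality |-5u^2 - 10u - 31| ≤ 5·4^2 + 10·4 + 31 = 151.
Hence |(-5u^3 + 5u^2 - u - 1) + 94| ≤ 151|u − 3| < ε provided |u − 3| < ε/151.
Choosing δ = min(1, ε/151) ensures both conditions, hence |(-5u^3 + 5u^2 - u - 1) + 94| < ε.

δ = min(1, ε/151)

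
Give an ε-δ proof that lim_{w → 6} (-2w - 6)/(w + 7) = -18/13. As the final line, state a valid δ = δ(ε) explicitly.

δ = min(13/2, (169/16)ε)

Suppose ε > 0. We want δ > 0 with 0 < |w − 6| < δ ⇒ |(-2w - 6)/(w + 7) + 18/13| < ε.
Combining over a common denominator, (-2w - 6)/(w + 7) + 18/13 = [(-2w - 6)·13 − (-18)·(w + 7)] / [13·(w + 7)] = -8(w − 6) / (13(w + 7)).
So |(-2w - 6)/(w + 7) + 18/13| = 8|w − 6| / (13·|w + 7|).
Restrict δ ≤ 13/2. Then |w − 6| < 13/2 gives |w + 7| = |(w − 6) + 13| ≥ 13 − 13/2 = 13/2.
Hence |(-2w - 6)/(w + 7) + 18/13| < 8|w − 6|/(13·(13/2)) = (16/169)|w − 6|, which is < ε once |w − 6| < (169/16)ε.
Take δ = min(13/2, (169/16)ε). Then 0 < |w − 6| < δ forces both bounds, so |(-2w - 6)/(w + 7) + 18/13| < ε.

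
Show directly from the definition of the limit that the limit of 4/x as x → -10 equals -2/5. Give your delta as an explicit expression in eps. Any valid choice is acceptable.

Suppose eps > 0. We seek delta > 0 such that 0 < |x + 10| < delta implies |4/x + 2/5| < eps.
|4/x + 2/5| = 4·|-10 − x|/(10·|x|) = 4|x + 10|/(10|x|).
Require delta ≤ 5 so that |x| > 10 − 5 = 5, hence 10|x| > 50.
Then |4/x + 2/5| < 4|x + 10|/50, which is < eps when |x + 10| < (25/2)eps.
Take delta = min(5, (25/2)eps). Then 0 < |x + 10| < delta gives both |x + 10| < 5 and |x + 10| < (25/2)eps, so |4/x + 2/5| < eps.

delta = min(5, (25/2)eps)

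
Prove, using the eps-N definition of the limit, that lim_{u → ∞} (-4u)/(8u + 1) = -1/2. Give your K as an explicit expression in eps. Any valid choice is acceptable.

K = (1/16)/eps

Suppose eps > 0. We seek K > 0 such that u > K implies |(-4u)/(8u + 1) + 1/2| < eps.
(-4u)/(8u + 1) + 1/2 = (8(-4u) − (-4)(8u + 1)) / (8(8u + 1)) = 4/(8(8u + 1)).
For u > 0 we have 8u + 1 > 8u, so |(-4u)/(8u + 1) + 1/2| = 4/(8(8u + 1)) < 4/(8·8u) = (1/16)/u.
Thus |(-4u)/(8u + 1) + 1/2| < eps whenever u > (1/16)/eps.
Take K = (1/16)/eps. If u > K then |(-4u)/(8u + 1) + 1/2| < (1/16)/u < eps.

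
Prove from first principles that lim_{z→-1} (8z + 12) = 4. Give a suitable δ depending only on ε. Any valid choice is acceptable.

Fix ε > 0. We need δ > 0 so that 0 < |z + 1| < δ implies |(8z + 12) − 4| < ε.
|(8z + 12) − 4| = |8z + 8| = 8|z + 1|.
So 8|z + 1| < ε exactly when |z + 1| < ε/8.
Take δ = ε/8. If 0 < |z + 1| < δ then |(8z + 12) − 4| = 8|z + 1| < 8·(ε/8) = ε.

δ = ε/8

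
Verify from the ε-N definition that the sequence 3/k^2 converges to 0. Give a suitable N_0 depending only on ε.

Suppose ε > 0. For k ≥ 1, |3/k^2 − 0| = 3/k^2.
3/k^2 < ε ⇔ k^2 > 3/ε ⇔ k > (3/ε)^{1/2}.
Take N_0 = (3/ε)^{1/2}. Then k > N_0 implies 3/k^2 < ε.

N_0 = (3/ε)^{1/2}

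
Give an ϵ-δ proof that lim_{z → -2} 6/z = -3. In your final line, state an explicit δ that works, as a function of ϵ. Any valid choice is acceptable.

Suppose ϵ > 0. We seek δ > 0 such that 0 < |z + 2| < δ implies |6/z + 3| < ϵ.
|6/z + 3| = 6·|-2 − z|/(2·|z|) = 6|z + 2|/(2|z|).
Require δ ≤ 1 so that |z| > 2 − 1 = 1, hence 2|z| > 2.
Then |6/z + 3| < 6|z + 2|/2, which is < ϵ when |z + 2| < (1/3)ϵ.
Take δ = min(1, (1/3)ϵ). Then 0 < |z + 2| < δ gives both |z + 2| < 1 and |z + 2| < (1/3)ϵ, so |6/z + 3| < ϵ.

δ = min(1, (1/3)ϵ)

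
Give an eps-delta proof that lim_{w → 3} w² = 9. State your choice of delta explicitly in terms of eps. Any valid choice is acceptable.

Let eps > 0. We seek delta > 0 with 0 < |w − 3| < delta ⇒ |w² − 9| < eps.
Factor: w² − 9 = (w − 3)(w + 3), so |w² − 9| = |w − 3|·|w + 3|.
Impose delta ≤ 2 so that |w| < 5; then |w + 3| ≤ 8.
Hence |w² − 9| ≤ 8|w − 3|, which is < eps once |w − 3| < eps/8.
Take delta = min(2, eps/8). If 0 < |w − 3| < delta then both bounds hold and |w² − 9| ≤ 8|w − 3| < 8·(eps/8) = eps.

delta = min(2, eps/8)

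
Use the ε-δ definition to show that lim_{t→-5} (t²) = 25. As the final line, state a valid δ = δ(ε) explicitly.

δ = min(1, ε/11)

Let ε > 0 be given. We seek δ > 0 with 0 < |t + 5| < δ ⇒ |t² − 25| < ε.
Factor: t² − 25 = (t + 5)(t - 5), so |t² − 25| = |t + 5|·|t - 5|.
Impose δ ≤ 1 so that |t| < 6; then |t - 5| ≤ 11.
Hence |t² − 25| ≤ 11|t + 5|, which is < ε once |t + 5| < ε/11.
Take δ = min(1, ε/11). If 0 < |t + 5| < δ then both bounds hold and |t² − 25| ≤ 11|t + 5| < 11·(ε/11) = ε.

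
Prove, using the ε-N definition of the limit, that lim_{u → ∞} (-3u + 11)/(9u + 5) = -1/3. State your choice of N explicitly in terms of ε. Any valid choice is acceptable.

N = (38/27)/ε

Suppose ε > 0. We seek N > 0 such that u > N implies |(-3u + 11)/(9u + 5) + 1/3| < ε.
(-3u + 11)/(9u + 5) + 1/3 = (9(-3u + 11) − (-3)(9u + 5)) / (9(9u + 5)) = 114/(9(9u + 5)).
For u > 0 we have 9u + 5 > 9u, so |(-3u + 11)/(9u + 5) + 1/3| = 114/(9(9u + 5)) < 114/(9·9u) = (38/27)/u.
Thus |(-3u + 11)/(9u + 5) + 1/3| < ε whenever u > (38/27)/ε.
Take N = (38/27)/ε. If u > N then |(-3u + 11)/(9u + 5) + 1/3| < (38/27)/u < ε.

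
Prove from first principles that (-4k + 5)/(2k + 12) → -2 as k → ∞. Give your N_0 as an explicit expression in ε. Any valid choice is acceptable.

Let ε > 0 be given. For k ≥ 1, |(-4k + 5)/(2k + 12) + 2| = |58|/(2(2k + 12)) = 58/(2(2k + 12)).
Since 2k + 12 ≥ 2k for k ≥ 1, this is ≤ 58/(2·2k) = (29/2)/k.
So |(-4k + 5)/(2k + 12) + 2| < ε whenever k > (29/2)/ε.
Take N_0 = (29/2)/ε. If k > N_0 then |(-4k + 5)/(2k + 12) + 2| ≤ (29/2)/k < ε.

N_0 = (29/2)/ε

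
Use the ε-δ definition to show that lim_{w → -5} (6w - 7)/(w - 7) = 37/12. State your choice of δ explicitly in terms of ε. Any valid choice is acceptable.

Fix ε > 0. We want δ > 0 with 0 < |w + 5| < δ ⇒ |(6w - 7)/(w - 7) − (37/12)| < ε.
Combining over a common denominator, (6w - 7)/(w - 7) − (37/12) = [(6w - 7)·(-12) − (-37)·(w - 7)] / [(-12)·(w - 7)] = -35(w + 5) / ((-12)(w - 7)).
So |(6w - 7)/(w - 7) − (37/12)| = 35|w + 5| / (12·|w − 7|).
Restrict δ ≤ 6. Then |w + 5| < 6 gives |w − 7| = |(w + 5) + (-12)| ≥ 12 − 6 = 6.
Hence |(6w - 7)/(w - 7) − (37/12)| < 35|w + 5|/(12·6) = (35/72)|w + 5|, which is < ε once |w + 5| < (72/35)ε.
Take δ = min(6, (72/35)ε). Then 0 < |w + 5| < δ forces both bounds, so |(6w - 7)/(w - 7) − (37/12)| < ε.

δ = min(6, (72/35)ε)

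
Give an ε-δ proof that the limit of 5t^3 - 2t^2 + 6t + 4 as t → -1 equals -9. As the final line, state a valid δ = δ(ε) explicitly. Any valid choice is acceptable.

δ = min(1, ε/47)

Let ε > 0. We want δ > 0 such that 0 < |t + 1| < δ implies |(5t^3 - 2t^2 + 6t + 4) + 9| < ε.
(5t^3 - 2t^2 + 6t + 4) + 9 = 5t^3 - 2t^2 + 6t + 13 = (t + 1)(5t^2 - 7t + 13).
So |(5t^3 - 2t^2 + 6t + 4) + 9| = |t + 1|·|5t^2 - 7t + 13|.
Assume first that |t + 1| < 1, so |t| < 2. Then |5t^2 - 7t + 13| ≤ 5·2^2 + 7·2 + 13 = 47.
Hence |(5t^3 - 2t^2 + 6t + 4) + 9| ≤ 47|t + 1| < ε provided |t + 1| < ε/47.
Choosing δ = min(1, ε/47) ensures both conditions, hence |(5t^3 - 2t^2 + 6t + 4) + 9| < ε.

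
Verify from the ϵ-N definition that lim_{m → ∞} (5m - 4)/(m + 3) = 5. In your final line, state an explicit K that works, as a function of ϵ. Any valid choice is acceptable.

Suppose ϵ > 0. For m ≥ 1, |(5m - 4)/(m + 3) − 5| = |-19|/((m + 3)) = 19/((m + 3)).
Since m + 3 ≥ m for m ≥ 1, this is ≤ 19/(m) = 19/m.
So |(5m - 4)/(m + 3) − 5| < ϵ whenever m > 19/ϵ.
Take K = 19/ϵ. If m > K then |(5m - 4)/(m + 3) − 5| ≤ 19/m < ϵ.

K = 19/ϵ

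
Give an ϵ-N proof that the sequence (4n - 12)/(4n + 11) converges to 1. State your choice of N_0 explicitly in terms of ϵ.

Let ϵ > 0 be given. For n ≥ 1, |(4n - 12)/(4n + 11) − 1| = |-92|/(4(4n + 11)) = 92/(4(4n + 11)).
Since 4n + 11 ≥ 4n for n ≥ 1, this is ≤ 92/(4·4n) = (23/4)/n.
So |(4n - 12)/(4n + 11) − 1| < ϵ whenever n > (23/4)/ϵ.
Take N_0 = (23/4)/ϵ. If n > N_0 then |(4n - 12)/(4n + 11) − 1| ≤ (23/4)/n < ϵ.

N_0 = (23/4)/ϵ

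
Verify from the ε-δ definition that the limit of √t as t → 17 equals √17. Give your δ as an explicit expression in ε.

Fix ε > 0. We want δ > 0 such that 0 < |t − 17| < δ implies |√t − √17| < ε.
Rationalise: √t − √17 = (t − 17)/(√t + √17), so |√t − √17| = |t − 17|/(√t + √17).
Restrict δ ≤ 17 so that |t − 17| < 17 forces t > 0, and then √t + √17 > √17.
Hence |√t − √17| < |t − 17|/√17, which is < ε once |t − 17| < √17·ε.
Take δ = min(17, √17·ε). If 0 < |t − 17| < δ then t > 0 and |√t − √17| < |t − 17|/√17 < ε.

δ = min(17, √17·ε)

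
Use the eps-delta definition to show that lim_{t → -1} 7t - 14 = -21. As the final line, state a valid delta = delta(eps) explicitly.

Let eps > 0 be given. We need delta > 0 so that 0 < |t + 1| < delta implies |(7t - 14) + 21| < eps.
Since (7t - 14) + 21 = 7(t + 1), we have |(7t - 14) + 21| = 7|t + 1|.
So 7|t + 1| < eps exactly when |t + 1| < eps/7.
Take delta = eps/7. If 0 < |t + 1| < delta then |(7t - 14) + 21| = 7|t + 1| < 7·(eps/7) = eps.

delta = eps/7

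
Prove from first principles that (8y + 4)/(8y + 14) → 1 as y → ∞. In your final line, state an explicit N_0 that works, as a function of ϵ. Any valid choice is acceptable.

N_0 = (5/4)/ϵ

Fix ϵ > 0. We seek N_0 > 0 such that y > N_0 implies |(8y + 4)/(8y + 14) − 1| < ϵ.
(8y + 4)/(8y + 14) − 1 = (8(8y + 4) − 8(8y + 14)) / (8(8y + 14)) = -80/(8(8y + 14)).
For y > 0 we have 8y + 14 > 8y, so |(8y + 4)/(8y + 14) − 1| = 80/(8(8y + 14)) < 80/(8·8y) = (5/4)/y.
Thus |(8y + 4)/(8y + 14) − 1| < ϵ whenever y > (5/4)/ϵ.
Take N_0 = (5/4)/ϵ. If y > N_0 then |(8y + 4)/(8y + 14) − 1| < (5/4)/y < ϵ.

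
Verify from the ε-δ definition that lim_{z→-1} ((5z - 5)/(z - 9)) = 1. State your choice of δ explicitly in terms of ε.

δ = min(5, (5/4)ε)

Fix ε > 0. We want δ > 0 with 0 < |z + 1| < δ ⇒ |(5z - 5)/(z - 9) − 1| < ε.
Combining over a common denominator, (5z - 5)/(z - 9) − 1 = [(5z - 5)·(-10) − (-10)·(z - 9)] / [(-10)·(z - 9)] = -40(z + 1) / ((-10)(z - 9)).
So |(5z - 5)/(z - 9) − 1| = 40|z + 1| / (10·|z − 9|).
Require δ ≤ 5, so |z − 9| ≥ |-10| − |z + 1| > 10 − 5 = 5.
Hence |(5z - 5)/(z - 9) − 1| < 40|z + 1|/(10·5) = (4/5)|z + 1|, which is < ε once |z + 1| < (5/4)ε.
Take δ = min(5, (5/4)ε). Then 0 < |z + 1| < δ forces both bounds, so |(5z - 5)/(z - 9) − 1| < ε.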